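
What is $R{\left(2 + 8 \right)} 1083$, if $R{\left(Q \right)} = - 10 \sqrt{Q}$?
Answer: $- 10830 \sqrt{10} \approx -34248.0$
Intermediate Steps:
$R{\left(2 + 8 \right)} 1083 = - 10 \sqrt{2 + 8} \cdot 1083 = - 10 \sqrt{10} \cdot 1083 = - 10830 \sqrt{10}$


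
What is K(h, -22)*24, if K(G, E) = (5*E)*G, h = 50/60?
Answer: -2200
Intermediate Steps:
h = 5/6 (h = 50*(1/60) = 5/6 ≈ 0.83333)
K(G, E) = 5*E*G
K(h, -22)*24 = (5*(-22)*(5/6))*24 = -275/3*24 = -2200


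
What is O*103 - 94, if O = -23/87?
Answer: -10547/87 ≈ -121.23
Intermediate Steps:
O = -23/87 (O = -23*1/87 = -23/87 ≈ -0.26437)
O*103 - 94 = -23/87*103 - 94 = -2369/87 - 94 = -10547/87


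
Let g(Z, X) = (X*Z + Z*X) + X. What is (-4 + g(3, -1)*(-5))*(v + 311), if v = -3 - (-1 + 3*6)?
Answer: 9021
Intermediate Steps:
v = -20 (v = -3 - (-1 + 18) = -3 - 1*17 = -3 - 17 = -20)
g(Z, X) = X + 2*X*Z (g(Z, X) = (X*Z + X*Z) + X = 2*X*Z + X = X + 2*X*Z)
(-4 + g(3, -1)*(-5))*(v + 311) = (-4 - (1 + 2*3)*(-5))*(-20 + 311) = (-4 - (1 + 6)*(-5))*291 = (-4 - 1*7*(-5))*291 = (-4 - 7*(-5))*291 = (-4 + 35)*291 = 31*291 = 9021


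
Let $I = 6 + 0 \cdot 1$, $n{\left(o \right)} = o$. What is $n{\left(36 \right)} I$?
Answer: $216$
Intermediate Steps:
$I = 6$ ($I = 6 + 0 = 6$)
$n{\left(36 \right)} I = 36 \cdot 6 = 216$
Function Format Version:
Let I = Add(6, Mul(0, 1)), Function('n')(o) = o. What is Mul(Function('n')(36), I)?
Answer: 216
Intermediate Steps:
I = 6 (I = Add(6, 0) = 6)
Mul(Function('n')(36), I) = Mul(36, 6) = 216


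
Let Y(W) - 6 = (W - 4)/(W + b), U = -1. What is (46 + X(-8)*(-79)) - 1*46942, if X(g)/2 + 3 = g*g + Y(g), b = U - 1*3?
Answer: -57640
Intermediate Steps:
b = -4 (b = -1 - 1*3 = -1 - 3 = -4)
Y(W) = 7 (Y(W) = 6 + (W - 4)/(W - 4) = 6 + (-4 + W)/(-4 + W) = 6 + 1 = 7)
X(g) = 8 + 2*g² (X(g) = -6 + 2*(g*g + 7) = -6 + 2*(g² + 7) = -6 + 2*(7 + g²) = -6 + (14 + 2*g²) = 8 + 2*g²)
(46 + X(-8)*(-79)) - 1*46942 = (46 + (8 + 2*(-8)²)*(-79)) - 1*46942 = (46 + (8 + 2*64)*(-79)) - 46942 = (46 + (8 + 128)*(-79)) - 46942 = (46 + 136*(-79)) - 46942 = (46 - 10744) - 46942 = -10698 - 46942 = -57640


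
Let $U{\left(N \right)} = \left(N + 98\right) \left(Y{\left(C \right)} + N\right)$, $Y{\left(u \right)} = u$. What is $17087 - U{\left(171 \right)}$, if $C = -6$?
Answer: $-27298$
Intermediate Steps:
$U{\left(N \right)} = \left(-6 + N\right) \left(98 + N\right)$ ($U{\left(N \right)} = \left(N + 98\right) \left(-6 + N\right) = \left(98 + N\right) \left(-6 + N\right) = \left(-6 + N\right) \left(98 + N\right)$)
$17087 - U{\left(171 \right)} = 17087 - \left(-588 + 171^{2} + 92 \cdot 171\right) = 17087 - \left(-588 + 29241 + 15732\right) = 17087 - 44385 = -27298$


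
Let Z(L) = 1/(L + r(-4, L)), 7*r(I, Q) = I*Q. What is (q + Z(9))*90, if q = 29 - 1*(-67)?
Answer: 25990/3 ≈ 8663.3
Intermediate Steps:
r(I, Q) = I*Q/7 (r(I, Q) = (I*Q)/7 = I*Q/7)
q = 96 (q = 29 + 67 = 96)
Z(L) = 7/(3*L) (Z(L) = 1/(L + (⅐)*(-4)*L) = 1/(L - 4*L/7) = 1/(3*L/7) = 7/(3*L))
(q + Z(9))*90 = (96 + (7/3)/9)*90 = (96 + (7/3)*(⅑))*90 = (96 + 7/27)*90 = (2599/27)*90 = 25990/3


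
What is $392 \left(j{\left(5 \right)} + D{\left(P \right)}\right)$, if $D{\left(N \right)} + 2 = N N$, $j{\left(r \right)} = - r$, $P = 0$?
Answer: $-2744$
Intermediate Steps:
$D{\left(N \right)} = -2 + N^{2}$ ($D{\left(N \right)} = -2 + N N = -2 + N^{2}$)
$392 \left(j{\left(5 \right)} + D{\left(P \right)}\right) = 392 \left(\left(-1\right) 5 - \left(2 - 0^{2}\right)\right) = 392 \left(-5 + \left(-2 + 0\right)\right) = 392 \left(-5 - 2\right) = 392 \left(-7\right) = -2744$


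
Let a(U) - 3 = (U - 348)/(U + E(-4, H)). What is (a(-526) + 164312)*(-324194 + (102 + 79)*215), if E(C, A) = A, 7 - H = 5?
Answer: -12281536814793/262 ≈ -4.6876e+10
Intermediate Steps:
H = 2 (H = 7 - 1*5 = 7 - 5 = 2)
a(U) = 3 + (-348 + U)/(2 + U) (a(U) = 3 + (U - 348)/(U + 2) = 3 + (-348 + U)/(2 + U))
(a(-526) + 164312)*(-324194 + (102 + 79)*215) = (2*(-171 + 2*(-526))/(2 - 526) + 164312)*(-324194 + (102 + 79)*215) = (2*(-171 - 1052)/(-524) + 164312)*(-324194 + 181*215) = (2*(-1/524)*(-1223) + 164312)*(-324194 + 38915) = (1223/262 + 164312)*(-285279) = (43050967/262)*(-285279) = -12281536814793/262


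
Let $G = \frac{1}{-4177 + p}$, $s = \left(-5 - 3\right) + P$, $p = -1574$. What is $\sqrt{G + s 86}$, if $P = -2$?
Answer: $\frac{i \sqrt{351156131}}{639} \approx 29.326 i$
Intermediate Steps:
$s = -10$ ($s = \left(-5 - 3\right) - 2 = -8 - 2 = -10$)
$G = - \frac{1}{5751}$ ($G = \frac{1}{-4177 - 1574} = \frac{1}{-5751} = - \frac{1}{5751} \approx -0.00017388$)
$\sqrt{G + s 86} = \sqrt{- \frac{1}{5751} - 860} = \sqrt{- \frac{4945861}{5751}} = \frac{i \sqrt{351156131}}{639}$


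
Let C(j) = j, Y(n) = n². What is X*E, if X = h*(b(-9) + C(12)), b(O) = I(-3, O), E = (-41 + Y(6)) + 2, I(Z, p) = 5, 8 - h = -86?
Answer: -4794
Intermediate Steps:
h = 94 (h = 8 - 1*(-86) = 8 + 86 = 94)
E = -3 (E = (-41 + 6²) + 2 = (-41 + 36) + 2 = -5 + 2 = -3)
b(O) = 5
X = 1598 (X = 94*(5 + 12) = 94*17 = 1598)
X*E = 1598*(-3) = -4794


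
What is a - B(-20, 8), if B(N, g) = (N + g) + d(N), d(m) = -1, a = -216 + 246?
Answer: 43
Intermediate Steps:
a = 30
B(N, g) = -1 + N + g (B(N, g) = (N + g) - 1 = -1 + N + g)
a - B(-20, 8) = 30 - (-1 - 20 + 8) = 30 - 1*(-13) = 30 + 13 = 43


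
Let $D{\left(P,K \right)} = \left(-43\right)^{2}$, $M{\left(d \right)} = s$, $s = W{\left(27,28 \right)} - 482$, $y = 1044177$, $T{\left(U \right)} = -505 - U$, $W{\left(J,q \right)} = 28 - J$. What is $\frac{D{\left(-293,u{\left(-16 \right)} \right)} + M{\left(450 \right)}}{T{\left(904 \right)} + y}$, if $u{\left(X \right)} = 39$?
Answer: $\frac{171}{130346} \approx 0.0013119$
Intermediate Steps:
$s = -481$ ($s = \left(28 - 27\right) - 482 = 1 - 482 = -481$)
$M{\left(d \right)} = -481$
$D{\left(P,K \right)} = 1849$
$\frac{D{\left(-293,u{\left(-16 \right)} \right)} + M{\left(450 \right)}}{T{\left(904 \right)} + y} = \frac{1849 - 481}{\left(-505 - 904\right) + 1044177} = \frac{1368}{\left(-505 - 904\right) + 1044177} = \frac{1368}{-1409 + 1044177} = \frac{1368}{1042768} = 1368 \cdot \frac{1}{1042768} = \frac{171}{130346}$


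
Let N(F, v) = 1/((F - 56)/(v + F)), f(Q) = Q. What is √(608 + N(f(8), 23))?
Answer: √87459/12 ≈ 24.645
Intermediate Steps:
N(F, v) = (F + v)/(-56 + F) (N(F, v) = 1/((-56 + F)/(F + v)) = (F + v)/(-56 + F))
√(608 + N(f(8), 23)) = √(608 + (8 + 23)/(-56 + 8)) = √(608 + 31/(-48)) = √(608 - 1/48*31) = √(608 - 31/48) = √(29153/48) = √87459/12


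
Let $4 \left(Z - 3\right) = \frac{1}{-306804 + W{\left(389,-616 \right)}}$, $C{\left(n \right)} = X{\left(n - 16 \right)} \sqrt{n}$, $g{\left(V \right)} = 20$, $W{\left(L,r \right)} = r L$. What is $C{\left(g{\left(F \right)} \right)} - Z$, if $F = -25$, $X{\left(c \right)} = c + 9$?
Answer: $- \frac{6557135}{2185712} + 26 \sqrt{5} \approx 55.138$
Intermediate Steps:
$W{\left(L,r \right)} = L r$
$X{\left(c \right)} = 9 + c$
$C{\left(n \right)} = \sqrt{n} \left(-7 + n\right)$ ($C{\left(n \right)} = \left(9 + \left(n - 16\right)\right) \sqrt{n} = \left(9 + \left(-16 + n\right)\right) \sqrt{n} = \left(-7 + n\right) \sqrt{n} = \sqrt{n} \left(-7 + n\right)$)
$Z = \frac{6557135}{2185712}$ ($Z = 3 + \frac{1}{4 \left(-306804 + 389 \left(-616\right)\right)} = 3 + \frac{1}{4 \left(-306804 - 239624\right)} = 3 + \frac{1}{4 \left(-546428\right)} = 3 + \frac{1}{4} \left(- \frac{1}{546428}\right) = 3 - \frac{1}{2185712} = \frac{6557135}{2185712} \approx 3.0$)
$C{\left(g{\left(F \right)} \right)} - Z = \sqrt{20} \left(-7 + 20\right) - \frac{6557135}{2185712} = 2 \sqrt{5} \cdot 13 - \frac{6557135}{2185712} = 26 \sqrt{5} - \frac{6557135}{2185712} = - \frac{6557135}{2185712} + 26 \sqrt{5}$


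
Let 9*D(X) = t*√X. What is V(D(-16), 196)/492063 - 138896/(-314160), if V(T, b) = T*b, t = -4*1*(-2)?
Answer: 8681/19635 + 6272*I/4428567 ≈ 0.44212 + 0.0014163*I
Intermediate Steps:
t = 8 (t = -4*(-2) = 8)
D(X) = 8*√X/9 (D(X) = (8*√X)/9 = 8*√X/9)
V(D(-16), 196)/492063 - 138896/(-314160) = ((8*√(-16)/9)*196)/492063 - 138896/(-314160) = ((8*(4*I)/9)*196)*(1/492063) - 138896*(-1/314160) = ((32*I/9)*196)*(1/492063) + 8681/19635 = (6272*I/9)*(1/492063) + 8681/19635 = 6272*I/4428567 + 8681/19635 = 8681/19635 + 6272*I/4428567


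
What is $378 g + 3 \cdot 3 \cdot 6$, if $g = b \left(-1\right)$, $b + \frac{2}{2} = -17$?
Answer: $6858$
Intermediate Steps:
$b = -18$ ($b = -1 - 17 = -18$)
$g = 18$ ($g = \left(-18\right) \left(-1\right) = 18$)
$378 g + 3 \cdot 3 \cdot 6 = 378 \cdot 18 + 3 \cdot 3 \cdot 6 = 6804 + 9 \cdot 6 = 6804 + 54 = 6858$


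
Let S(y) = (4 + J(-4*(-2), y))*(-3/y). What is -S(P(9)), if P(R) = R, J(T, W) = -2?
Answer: ⅔ ≈ 0.66667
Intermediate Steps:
S(y) = -6/y (S(y) = (4 - 2)*(-3/y) = 2*(-3/y) = -6/y)
-S(P(9)) = -(-6)/9 = -1*(-⅔) = ⅔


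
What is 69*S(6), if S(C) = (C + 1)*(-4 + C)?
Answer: 966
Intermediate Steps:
S(C) = (1 + C)*(-4 + C)
69*S(6) = 69*(-4 + 6² - 3*6) = 69*(-4 + 36 - 18) = 69*14 = 966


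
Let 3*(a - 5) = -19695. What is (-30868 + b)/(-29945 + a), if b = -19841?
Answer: 50709/36505 ≈ 1.3891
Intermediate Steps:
a = -6560 (a = 5 + (1/3)*(-19695) = 5 - 6565 = -6560)
(-30868 + b)/(-29945 + a) = (-30868 - 19841)/(-29945 - 6560) = -50709/(-36505) = -50709*(-1/36505) = 50709/36505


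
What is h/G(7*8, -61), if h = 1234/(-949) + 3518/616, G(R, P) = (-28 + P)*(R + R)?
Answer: -1289219/2913566656 ≈ -0.00044249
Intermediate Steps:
G(R, P) = 2*R*(-28 + P) (G(R, P) = (-28 + P)*(2*R) = 2*R*(-28 + P))
h = 1289219/292292 (h = 1234*(-1/949) + 3518*(1/616) = -1234/949 + 1759/308 = 1289219/292292 ≈ 4.4107)
h/G(7*8, -61) = 1289219/(292292*((2*(7*8)*(-28 - 61)))) = 1289219/(292292*((2*56*(-89)))) = (1289219/292292)/(-9968) = (1289219/292292)*(-1/9968) = -1289219/2913566656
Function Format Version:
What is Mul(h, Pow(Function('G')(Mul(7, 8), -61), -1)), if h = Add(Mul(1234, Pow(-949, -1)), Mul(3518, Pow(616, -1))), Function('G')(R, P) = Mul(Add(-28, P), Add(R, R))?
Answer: Rational(-1289219, 2913566656) ≈ -0.00044249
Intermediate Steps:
Function('G')(R, P) = Mul(2, R, Add(-28, P)) (Function('G')(R, P) = Mul(Add(-28, P), Mul(2, R)) = Mul(2, R, Add(-28, P)))
h = Rational(1289219, 292292) (h = Add(Mul(1234, Rational(-1, 949)), Mul(3518, Rational(1, 616))) = Add(Rational(-1234, 949), Rational(1759, 308)) = Rational(1289219, 292292) ≈ 4.4107)
Mul(h, Pow(Function('G')(Mul(7, 8), -61), -1)) = Mul(Rational(1289219, 292292), Pow(Mul(2, Mul(7, 8), Add(-28, -61)), -1)) = Mul(Rational(1289219, 292292), Pow(Mul(2, 56, -89), -1)) = Mul(Rational(1289219, 292292), Pow(-9968, -1)) = Mul(Rational(1289219, 292292), Rational(-1, 9968)) = Rational(-1289219, 2913566656)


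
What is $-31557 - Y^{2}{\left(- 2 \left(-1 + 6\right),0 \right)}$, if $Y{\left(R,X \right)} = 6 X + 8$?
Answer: $-31621$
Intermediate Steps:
$Y{\left(R,X \right)} = 8 + 6 X$
$-31557 - Y^{2}{\left(- 2 \left(-1 + 6\right),0 \right)} = -31557 - \left(8 + 6 \cdot 0\right)^{2} = -31557 - \left(8 + 0\right)^{2} = -31557 - 8^{2} = -31557 - 64 = -31621$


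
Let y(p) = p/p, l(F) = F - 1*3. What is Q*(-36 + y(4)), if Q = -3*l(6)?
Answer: 315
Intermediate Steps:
l(F) = -3 + F (l(F) = F - 3 = -3 + F)
y(p) = 1
Q = -9 (Q = -3*(-3 + 6) = -3*3 = -9)
Q*(-36 + y(4)) = -9*(-36 + 1) = -9*(-35) = 315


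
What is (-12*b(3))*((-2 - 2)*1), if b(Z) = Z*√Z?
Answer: 144*√3 ≈ 249.42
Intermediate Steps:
b(Z) = Z^(3/2)
(-12*b(3))*((-2 - 2)*1) = (-36*√3)*((-2 - 2)*1) = (-36*√3)*(-4*1) = -36*√3*(-4) = 144*√3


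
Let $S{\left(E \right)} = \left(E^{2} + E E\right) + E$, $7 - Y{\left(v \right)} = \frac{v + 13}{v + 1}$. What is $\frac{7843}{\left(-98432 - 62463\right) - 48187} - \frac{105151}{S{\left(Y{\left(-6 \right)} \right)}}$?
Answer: $- \frac{45804904307}{65129043} \approx -703.29$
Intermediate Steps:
$Y{\left(v \right)} = 7 - \frac{13 + v}{1 + v}$ ($Y{\left(v \right)} = 7 - \frac{v + 13}{v + 1} = 7 - \frac{13 + v}{1 + v}$)
$S{\left(E \right)} = E + 2 E^{2}$ ($S{\left(E \right)} = \left(E^{2} + E^{2}\right) + E = 2 E^{2} + E = E + 2 E^{2}$)
$\frac{7843}{\left(-98432 - 62463\right) - 48187} - \frac{105151}{S{\left(Y{\left(-6 \right)} \right)}} = \frac{7843}{\left(-98432 - 62463\right) - 48187} - \frac{105151}{\frac{6 \left(-1 - 6\right)}{1 - 6} \left(1 + 2 \frac{6 \left(-1 - 6\right)}{1 - 6}\right)} = \frac{7843}{\left(-98432 - 62463\right) - 48187} - \frac{105151}{6 \frac{1}{-5} \left(-7\right) \left(1 + 2 \cdot 6 \frac{1}{-5} \left(-7\right)\right)} = \frac{7843}{-160895 - 48187} - \frac{105151}{6 \left(- \frac{1}{5}\right) \left(-7\right) \left(1 + 2 \cdot 6 \left(- \frac{1}{5}\right) \left(-7\right)\right)} = \frac{7843}{-209082} - \frac{105151}{\frac{42}{5} \left(1 + 2 \cdot \frac{42}{5}\right)} = 7843 \left(- \frac{1}{209082}\right) - \frac{105151}{\frac{42}{5} \left(1 + \frac{84}{5}\right)} = - \frac{7843}{209082} - \frac{105151}{\frac{42}{5} \cdot \frac{89}{5}} = - \frac{7843}{209082} - \frac{105151}{\frac{3738}{25}} = - \frac{7843}{209082} - \frac{2628775}{3738} = - \frac{45804904307}{65129043}$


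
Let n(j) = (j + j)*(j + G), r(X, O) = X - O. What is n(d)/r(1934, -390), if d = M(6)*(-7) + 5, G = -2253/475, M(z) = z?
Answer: 366818/275975 ≈ 1.3292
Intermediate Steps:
G = -2253/475 (G = -2253*1/475 = -2253/475 ≈ -4.7432)
d = -37 (d = 6*(-7) + 5 = -42 + 5 = -37)
n(j) = 2*j*(-2253/475 + j) (n(j) = (j + j)*(j - 2253/475) = (2*j)*(-2253/475 + j) = 2*j*(-2253/475 + j))
n(d)/r(1934, -390) = ((2/475)*(-37)*(-2253 + 475*(-37)))/(1934 - 1*(-390)) = ((2/475)*(-37)*(-2253 - 17575))/(1934 + 390) = ((2/475)*(-37)*(-19828))/2324 = (1467272/475)*(1/2324) = 366818/275975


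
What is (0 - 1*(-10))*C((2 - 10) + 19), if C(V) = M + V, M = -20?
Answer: -90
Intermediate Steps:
C(V) = -20 + V
(0 - 1*(-10))*C((2 - 10) + 19) = (0 - 1*(-10))*(-20 + ((2 - 10) + 19)) = (0 + 10)*(-20 + (-8 + 19)) = 10*(-20 + 11) = 10*(-9) = -90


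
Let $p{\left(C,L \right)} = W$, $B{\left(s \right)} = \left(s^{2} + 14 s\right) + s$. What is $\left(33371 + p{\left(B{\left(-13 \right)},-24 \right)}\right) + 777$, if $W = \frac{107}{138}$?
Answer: $\frac{4712531}{138} \approx 34149.0$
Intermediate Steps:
$B{\left(s \right)} = s^{2} + 15 s$
$W = \frac{107}{138}$ ($W = 107 \cdot \frac{1}{138} = \frac{107}{138} \approx 0.77536$)
$p{\left(C,L \right)} = \frac{107}{138}$
$\left(33371 + p{\left(B{\left(-13 \right)},-24 \right)}\right) + 777 = \left(33371 + \frac{107}{138}\right) + 777 = \frac{4605305}{138} + 777 = \frac{4712531}{138}$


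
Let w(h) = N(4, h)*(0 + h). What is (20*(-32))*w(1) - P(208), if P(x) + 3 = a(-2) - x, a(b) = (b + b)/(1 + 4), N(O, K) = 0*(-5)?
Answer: 1059/5 ≈ 211.80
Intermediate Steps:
N(O, K) = 0
w(h) = 0 (w(h) = 0*(0 + h) = 0*h = 0)
a(b) = 2*b/5 (a(b) = (2*b)/5 = (2*b)*(⅕) = 2*b/5)
P(x) = -19/5 - x (P(x) = -3 + ((⅖)*(-2) - x) = -3 + (-⅘ - x) = -19/5 - x)
(20*(-32))*w(1) - P(208) = (20*(-32))*0 - (-19/5 - 1*208) = -640*0 - (-19/5 - 208) = 0 - 1*(-1059/5) = 0 + 1059/5 = 1059/5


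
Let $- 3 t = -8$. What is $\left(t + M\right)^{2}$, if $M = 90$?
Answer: $\frac{77284}{9} \approx 8587.1$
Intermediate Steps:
$t = \frac{8}{3}$ ($t = \left(- \frac{1}{3}\right) \left(-8\right) = \frac{8}{3} \approx 2.6667$)
$\left(t + M\right)^{2} = \left(\frac{8}{3} + 90\right)^{2} = \left(\frac{278}{3}\right)^{2} = \frac{77284}{9}$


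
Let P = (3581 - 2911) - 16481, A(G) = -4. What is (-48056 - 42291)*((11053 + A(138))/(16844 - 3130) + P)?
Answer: 19589127338735/13714 ≈ 1.4284e+9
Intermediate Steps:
P = -15811 (P = 670 - 16481 = -15811)
(-48056 - 42291)*((11053 + A(138))/(16844 - 3130) + P) = (-48056 - 42291)*((11053 - 4)/(16844 - 3130) - 15811) = -90347*(11049/13714 - 15811) = -90347*(-216821005/13714) = 19589127338735/13714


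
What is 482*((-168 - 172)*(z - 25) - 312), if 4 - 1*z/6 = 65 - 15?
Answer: 49177496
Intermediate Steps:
z = -276 (z = 24 - 6*(65 - 15) = 24 - 6*50 = 24 - 300 = -276)
482*((-168 - 172)*(z - 25) - 312) = 482*((-168 - 172)*(-276 - 25) - 312) = 482*(-340*(-301) - 312) = 482*(102340 - 312) = 482*102028 = 49177496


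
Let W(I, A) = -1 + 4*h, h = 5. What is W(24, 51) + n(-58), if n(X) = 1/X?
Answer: 1101/58 ≈ 18.983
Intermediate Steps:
W(I, A) = 19 (W(I, A) = -1 + 4*5 = -1 + 20 = 19)
W(24, 51) + n(-58) = 19 + 1/(-58) = 19 - 1/58 = 1101/58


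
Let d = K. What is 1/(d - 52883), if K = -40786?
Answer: -1/93669 ≈ -1.0676e-5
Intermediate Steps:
d = -40786
1/(d - 52883) = 1/(-40786 - 52883) = 1/(-93669) = -1/93669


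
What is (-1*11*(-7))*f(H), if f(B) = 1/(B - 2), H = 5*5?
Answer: 77/23 ≈ 3.3478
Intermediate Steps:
H = 25
f(B) = 1/(-2 + B)
(-1*11*(-7))*f(H) = (-1*11*(-7))/(-2 + 25) = -11*(-7)/23 = 77*(1/23) = 77/23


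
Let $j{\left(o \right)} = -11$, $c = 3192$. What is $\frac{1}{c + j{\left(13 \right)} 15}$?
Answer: $\frac{1}{3027} \approx 0.00033036$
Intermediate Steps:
$\frac{1}{c + j{\left(13 \right)} 15} = \frac{1}{3192 - 165} = \frac{1}{3027}$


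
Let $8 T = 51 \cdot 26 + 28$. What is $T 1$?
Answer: $\frac{677}{4} \approx 169.25$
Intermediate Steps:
$T = \frac{677}{4}$ ($T = \frac{51 \cdot 26 + 28}{8} = \frac{1326 + 28}{8} = \frac{1}{8} \cdot 1354 = \frac{677}{4} \approx 169.25$)
$T 1 = \frac{677}{4} \cdot 1 = \frac{677}{4}$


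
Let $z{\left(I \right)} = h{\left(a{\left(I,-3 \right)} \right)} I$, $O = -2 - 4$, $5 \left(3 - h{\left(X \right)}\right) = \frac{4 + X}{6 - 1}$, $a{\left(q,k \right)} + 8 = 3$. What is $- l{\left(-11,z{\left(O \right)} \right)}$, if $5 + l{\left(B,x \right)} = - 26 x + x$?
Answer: $-451$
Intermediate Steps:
$a{\left(q,k \right)} = -5$ ($a{\left(q,k \right)} = -8 + 3 = -5$)
$h{\left(X \right)} = \frac{71}{25} - \frac{X}{25}$ ($h{\left(X \right)} = 3 - \frac{\left(4 + X\right) \frac{1}{6 - 1}}{5} = 3 - \frac{\left(4 + X\right) \frac{1}{5}}{5} = 3 - \frac{\frac{4}{5} + \frac{X}{5}}{5} = 3 - \left(\frac{4}{25} + \frac{X}{25}\right) = \frac{71}{25} - \frac{X}{25}$)
$O = -6$
$z{\left(I \right)} = \frac{76 I}{25}$ ($z{\left(I \right)} = \left(\frac{71}{25} - - \frac{1}{5}\right) I = \left(\frac{71}{25} + \frac{1}{5}\right) I = \frac{76 I}{25}$)
$l{\left(B,x \right)} = -5 - 25 x$ ($l{\left(B,x \right)} = -5 + \left(- 26 x + x\right) = -5 - 25 x$)
$- l{\left(-11,z{\left(O \right)} \right)} = - (-5 - 25 \cdot \frac{76}{25} \left(-6\right)) = - (-5 - -456) = - (-5 + 456) = \left(-1\right) 451 = -451$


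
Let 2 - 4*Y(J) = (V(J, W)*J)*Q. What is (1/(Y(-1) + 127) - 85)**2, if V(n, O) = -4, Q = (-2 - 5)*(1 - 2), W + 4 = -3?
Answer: 419553289/58081 ≈ 7223.6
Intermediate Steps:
W = -7 (W = -4 - 3 = -7)
Q = 7 (Q = -7*(-1) = 7)
Y(J) = 1/2 + 7*J (Y(J) = 1/2 - (-4*J)*7/4 = 1/2 - (-7)*J = 1/2 + 7*J)
(1/(Y(-1) + 127) - 85)**2 = (1/((1/2 + 7*(-1)) + 127) - 85)**2 = (1/((1/2 - 7) + 127) - 85)**2 = (1/(-13/2 + 127) - 85)**2 = (1/(241/2) - 85)**2 = (2/241 - 85)**2 = (-20483/241)**2 = 419553289/58081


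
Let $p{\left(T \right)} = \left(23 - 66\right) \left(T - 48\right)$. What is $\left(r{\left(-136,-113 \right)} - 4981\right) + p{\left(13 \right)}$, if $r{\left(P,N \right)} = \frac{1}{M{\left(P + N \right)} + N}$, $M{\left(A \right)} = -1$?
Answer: $- \frac{396265}{114} \approx -3476.0$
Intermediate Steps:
$r{\left(P,N \right)} = \frac{1}{-1 + N}$
$p{\left(T \right)} = 2064 - 43 T$ ($p{\left(T \right)} = - 43 \left(-48 + T\right) = 2064 - 43 T$)
$\left(r{\left(-136,-113 \right)} - 4981\right) + p{\left(13 \right)} = \left(\frac{1}{-1 - 113} - 4981\right) + \left(2064 - 559\right) = \left(\frac{1}{-114} - 4981\right) + \left(2064 - 559\right) = \left(- \frac{1}{114} - 4981\right) + 1505 = - \frac{567835}{114} + 1505 = - \frac{396265}{114}$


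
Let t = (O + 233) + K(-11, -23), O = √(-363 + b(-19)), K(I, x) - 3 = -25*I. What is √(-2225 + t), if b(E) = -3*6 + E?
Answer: √(-1714 + 20*I) ≈ 0.2415 + 41.401*I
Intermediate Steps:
K(I, x) = 3 - 25*I
b(E) = -18 + E
O = 20*I (O = √(-363 + (-18 - 19)) = √(-363 - 37) = √(-400) = 20*I ≈ 20.0*I)
t = 511 + 20*I (t = (20*I + 233) + (3 - 25*(-11)) = (233 + 20*I) + (3 + 275) = (233 + 20*I) + 278 = 511 + 20*I ≈ 511.0 + 20.0*I)
√(-2225 + t) = √(-2225 + (511 + 20*I)) = √(-1714 + 20*I)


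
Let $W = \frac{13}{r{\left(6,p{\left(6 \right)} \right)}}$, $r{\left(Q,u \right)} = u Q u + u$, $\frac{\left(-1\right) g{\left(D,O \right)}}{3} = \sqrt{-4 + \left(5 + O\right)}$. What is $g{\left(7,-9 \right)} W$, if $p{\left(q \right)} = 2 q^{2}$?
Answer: $- \frac{13 i \sqrt{2}}{5196} \approx - 0.0035383 i$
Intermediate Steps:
$g{\left(D,O \right)} = - 3 \sqrt{1 + O}$ ($g{\left(D,O \right)} = - 3 \sqrt{-4 + \left(5 + O\right)} = - 3 \sqrt{1 + O}$)
$r{\left(Q,u \right)} = u + Q u^{2}$ ($r{\left(Q,u \right)} = Q u u + u = Q u^{2} + u = u + Q u^{2}$)
$W = \frac{13}{31176}$ ($W = \frac{13}{2 \cdot 6^{2} \left(1 + 6 \cdot 2 \cdot 6^{2}\right)} = \frac{13}{2 \cdot 36 \left(1 + 6 \cdot 2 \cdot 36\right)} = \frac{13}{72 \left(1 + 6 \cdot 72\right)} = \frac{13}{72 \left(1 + 432\right)} = \frac{13}{72 \cdot 433} = \frac{13}{31176} \approx 0.00041699$)
$g{\left(7,-9 \right)} W = - 3 \sqrt{1 - 9} \cdot \frac{13}{31176} = - 3 \sqrt{-8} \cdot \frac{13}{31176} = - 3 \cdot 2 i \sqrt{2} \cdot \frac{13}{31176} = - 6 i \sqrt{2} \cdot \frac{13}{31176} = - \frac{13 i \sqrt{2}}{5196}$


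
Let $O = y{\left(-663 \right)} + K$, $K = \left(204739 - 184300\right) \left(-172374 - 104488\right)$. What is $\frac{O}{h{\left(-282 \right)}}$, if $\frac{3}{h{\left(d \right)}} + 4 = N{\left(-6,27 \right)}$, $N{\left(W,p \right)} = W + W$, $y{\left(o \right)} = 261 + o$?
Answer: $30180175040$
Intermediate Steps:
$K = -5658782418$ ($K = 20439 \left(-276862\right) = -5658782418$)
$N{\left(W,p \right)} = 2 W$
$h{\left(d \right)} = - \frac{3}{16}$ ($h{\left(d \right)} = \frac{3}{-4 + 2 \left(-6\right)} = \frac{3}{-4 - 12} = \frac{3}{-16} = 3 \left(- \frac{1}{16}\right) = - \frac{3}{16}$)
$O = -5658782820$ ($O = \left(261 - 663\right) - 5658782418 = -402 - 5658782418 = -5658782820$)
$\frac{O}{h{\left(-282 \right)}} = - \frac{5658782820}{- \frac{3}{16}} = \left(-5658782820\right) \left(- \frac{16}{3}\right) = 30180175040$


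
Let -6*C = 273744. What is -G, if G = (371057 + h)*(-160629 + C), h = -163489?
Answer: 42811522704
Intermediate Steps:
C = -45624 (C = -⅙*273744 = -45624)
G = -42811522704 (G = (371057 - 163489)*(-160629 - 45624) = 207568*(-206253) = -42811522704)
-G = -1*(-42811522704) = 42811522704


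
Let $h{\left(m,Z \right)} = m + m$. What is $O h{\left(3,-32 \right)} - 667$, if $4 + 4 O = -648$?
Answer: $-1645$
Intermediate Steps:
$O = -163$ ($O = -1 + \frac{1}{4} \left(-648\right) = -1 - 162 = -163$)
$h{\left(m,Z \right)} = 2 m$
$O h{\left(3,-32 \right)} - 667 = - 163 \cdot 2 \cdot 3 - 667 = \left(-163\right) 6 - 667 = -978 - 667 = -1645$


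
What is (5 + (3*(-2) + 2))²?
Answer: 1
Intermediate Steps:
(5 + (3*(-2) + 2))² = (5 + (-6 + 2))² = (5 - 4)² = 1² = 1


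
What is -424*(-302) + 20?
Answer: 128068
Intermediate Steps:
-424*(-302) + 20 = 128048 + 20 = 128068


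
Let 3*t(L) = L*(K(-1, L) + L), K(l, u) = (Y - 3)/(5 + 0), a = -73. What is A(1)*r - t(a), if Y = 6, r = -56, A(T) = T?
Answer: -27266/15 ≈ -1817.7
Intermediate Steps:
K(l, u) = ⅗ (K(l, u) = (6 - 3)/(5 + 0) = 3/5 = 3*(⅕) = ⅗)
t(L) = L*(⅗ + L)/3 (t(L) = (L*(⅗ + L))/3 = L*(⅗ + L)/3)
A(1)*r - t(a) = 1*(-56) - (-73)*(3 + 5*(-73))/15 = -56 - (-73)*(3 - 365)/15 = -56 - (-73)*(-362)/15 = -56 - 1*26426/15 = -56 - 26426/15 = -27266/15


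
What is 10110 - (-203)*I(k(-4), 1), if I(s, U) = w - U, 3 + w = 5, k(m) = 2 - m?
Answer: 10313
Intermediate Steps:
w = 2 (w = -3 + 5 = 2)
I(s, U) = 2 - U
10110 - (-203)*I(k(-4), 1) = 10110 - (-203)*(2 - 1*1) = 10110 - (-203)*(2 - 1) = 10110 - (-203) = 10110 - 1*(-203) = 10110 + 203 = 10313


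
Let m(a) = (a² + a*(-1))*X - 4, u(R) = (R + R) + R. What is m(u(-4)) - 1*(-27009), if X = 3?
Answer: 27473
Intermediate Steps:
u(R) = 3*R (u(R) = 2*R + R = 3*R)
m(a) = -4 - 3*a + 3*a² (m(a) = (a² + a*(-1))*3 - 4 = (a² - a)*3 - 4 = (-3*a + 3*a²) - 4 = -4 - 3*a + 3*a²)
m(u(-4)) - 1*(-27009) = (-4 - 9*(-4) + 3*(3*(-4))²) - 1*(-27009) = (-4 - 3*(-12) + 3*(-12)²) + 27009 = (-4 + 36 + 3*144) + 27009 = (-4 + 36 + 432) + 27009 = 464 + 27009 = 27473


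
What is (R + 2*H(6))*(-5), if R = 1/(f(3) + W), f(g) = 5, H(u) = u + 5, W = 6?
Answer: -1215/11 ≈ -110.45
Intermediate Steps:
H(u) = 5 + u
R = 1/11 (R = 1/(5 + 6) = 1/11 ≈ 0.090909)
(R + 2*H(6))*(-5) = (1/11 + 2*(5 + 6))*(-5) = (1/11 + 2*11)*(-5) = (1/11 + 22)*(-5) = (243/11)*(-5) = -1215/11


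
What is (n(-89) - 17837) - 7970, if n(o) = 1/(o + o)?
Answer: -4593647/178 ≈ -25807.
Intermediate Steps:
n(o) = 1/(2*o)
(n(-89) - 17837) - 7970 = ((½)/(-89) - 17837) - 7970 = ((½)*(-1/89) - 17837) - 7970 = (-1/178 - 17837) - 7970 = -3174987/178 - 7970 = -4593647/178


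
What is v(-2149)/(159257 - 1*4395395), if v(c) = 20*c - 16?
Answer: 7166/706023 ≈ 0.010150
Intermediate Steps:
v(c) = -16 + 20*c
v(-2149)/(159257 - 1*4395395) = (-16 + 20*(-2149))/(159257 - 1*4395395) = (-16 - 42980)/(159257 - 4395395) = -42996/(-4236138) = -42996*(-1/4236138) = 7166/706023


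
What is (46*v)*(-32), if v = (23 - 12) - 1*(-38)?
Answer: -72128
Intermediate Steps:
v = 49 (v = 11 + 38 = 49)
(46*v)*(-32) = (46*49)*(-32) = 2254*(-32) = -72128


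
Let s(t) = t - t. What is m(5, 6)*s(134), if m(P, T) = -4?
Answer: 0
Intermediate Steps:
s(t) = 0
m(5, 6)*s(134) = -4*0 = 0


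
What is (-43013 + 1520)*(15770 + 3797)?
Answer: -811893531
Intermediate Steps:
(-43013 + 1520)*(15770 + 3797) = -41493*19567 = -811893531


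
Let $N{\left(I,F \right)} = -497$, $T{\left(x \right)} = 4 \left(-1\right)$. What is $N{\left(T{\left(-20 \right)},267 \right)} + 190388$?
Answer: $189891$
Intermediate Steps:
$T{\left(x \right)} = -4$
$N{\left(T{\left(-20 \right)},267 \right)} + 190388 = -497 + 190388 = 189891$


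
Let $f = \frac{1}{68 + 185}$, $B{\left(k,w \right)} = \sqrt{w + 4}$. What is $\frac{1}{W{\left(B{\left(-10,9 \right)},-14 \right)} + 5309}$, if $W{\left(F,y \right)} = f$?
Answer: $\frac{253}{1343178} \approx 0.00018836$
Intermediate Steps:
$B{\left(k,w \right)} = \sqrt{4 + w}$
$f = \frac{1}{253} \approx 0.0039526$
$W{\left(F,y \right)} = \frac{1}{253}$
$\frac{1}{W{\left(B{\left(-10,9 \right)},-14 \right)} + 5309} = \frac{1}{\frac{1}{253} + 5309} = \frac{1}{\frac{1343178}{253}} = \frac{253}{1343178}$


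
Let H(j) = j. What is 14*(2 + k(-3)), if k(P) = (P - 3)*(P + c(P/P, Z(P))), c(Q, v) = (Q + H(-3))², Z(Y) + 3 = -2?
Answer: -56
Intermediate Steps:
Z(Y) = -5 (Z(Y) = -3 - 2 = -5)
c(Q, v) = (-3 + Q)² (c(Q, v) = (Q - 3)² = (-3 + Q)²)
k(P) = (-3 + P)*(4 + P) (k(P) = (P - 3)*(P + (-3 + P/P)²) = (-3 + P)*(P + (-3 + 1)²) = (-3 + P)*(P + (-2)²) = (-3 + P)*(P + 4) = (-3 + P)*(4 + P))
14*(2 + k(-3)) = 14*(2 + (-12 - 3 + (-3)²)) = 14*(2 + (-12 - 3 + 9)) = 14*(2 - 6) = 14*(-4) = -56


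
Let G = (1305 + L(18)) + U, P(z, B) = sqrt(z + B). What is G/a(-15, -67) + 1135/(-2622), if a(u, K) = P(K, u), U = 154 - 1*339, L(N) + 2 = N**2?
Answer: -1135/2622 - 721*I*sqrt(82)/41 ≈ -0.43288 - 159.24*I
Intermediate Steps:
L(N) = -2 + N**2
P(z, B) = sqrt(B + z)
U = -185 (U = 154 - 339 = -185)
a(u, K) = sqrt(K + u) (a(u, K) = sqrt(u + K) = sqrt(K + u))
G = 1442 (G = (1305 + (-2 + 18**2)) - 185 = (1305 + (-2 + 324)) - 185 = (1305 + 322) - 185 = 1627 - 185 = 1442)
G/a(-15, -67) + 1135/(-2622) = 1442/(sqrt(-67 - 15)) + 1135/(-2622) = 1442/(sqrt(-82)) + 1135*(-1/2622) = 1442/((I*sqrt(82))) - 1135/2622 = 1442*(-I*sqrt(82)/82) - 1135/2622 = -721*I*sqrt(82)/41 - 1135/2622 = -1135/2622 - 721*I*sqrt(82)/41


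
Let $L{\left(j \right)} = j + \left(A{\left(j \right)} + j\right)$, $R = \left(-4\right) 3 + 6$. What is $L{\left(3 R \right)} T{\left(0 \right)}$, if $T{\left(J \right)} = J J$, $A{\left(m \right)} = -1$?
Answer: $0$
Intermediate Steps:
$R = -6$ ($R = -12 + 6 = -6$)
$T{\left(J \right)} = J^{2}$
$L{\left(j \right)} = -1 + 2 j$ ($L{\left(j \right)} = j + \left(-1 + j\right) = -1 + 2 j$)
$L{\left(3 R \right)} T{\left(0 \right)} = \left(-1 + 2 \cdot 3 \left(-6\right)\right) 0^{2} = \left(-1 + 2 \left(-18\right)\right) 0 = \left(-1 - 36\right) 0 = \left(-37\right) 0 = 0$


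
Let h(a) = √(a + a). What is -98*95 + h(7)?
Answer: -9310 + √14 ≈ -9306.3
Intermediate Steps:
h(a) = √2*√a (h(a) = √(2*a) = √2*√a)
-98*95 + h(7) = -98*95 + √2*√7 = -9310 + √14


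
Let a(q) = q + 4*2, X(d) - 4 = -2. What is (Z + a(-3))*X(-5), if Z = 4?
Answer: 18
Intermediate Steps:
X(d) = 2 (X(d) = 4 - 2 = 2)
a(q) = 8 + q (a(q) = q + 8 = 8 + q)
(Z + a(-3))*X(-5) = (4 + (8 - 3))*2 = (4 + 5)*2 = 9*2 = 18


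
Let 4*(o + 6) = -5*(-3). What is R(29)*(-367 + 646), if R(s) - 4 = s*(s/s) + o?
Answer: 34317/4 ≈ 8579.3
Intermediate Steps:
o = -9/4 (o = -6 + (-5*(-3))/4 = -6 + (¼)*15 = -6 + 15/4 = -9/4 ≈ -2.2500)
R(s) = 7/4 + s (R(s) = 4 + (s*(s/s) - 9/4) = 4 + (s*1 - 9/4) = 4 + (s - 9/4) = 4 + (-9/4 + s) = 7/4 + s)
R(29)*(-367 + 646) = (7/4 + 29)*(-367 + 646) = (123/4)*279 = 34317/4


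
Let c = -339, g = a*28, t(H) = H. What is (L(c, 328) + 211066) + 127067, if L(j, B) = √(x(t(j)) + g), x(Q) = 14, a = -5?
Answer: 338133 + 3*I*√14 ≈ 3.3813e+5 + 11.225*I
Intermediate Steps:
g = -140 (g = -5*28 = -140)
L(j, B) = 3*I*√14 (L(j, B) = √(14 - 140) = √(-126) = 3*I*√14)
(L(c, 328) + 211066) + 127067 = (3*I*√14 + 211066) + 127067 = (211066 + 3*I*√14) + 127067 = 338133 + 3*I*√14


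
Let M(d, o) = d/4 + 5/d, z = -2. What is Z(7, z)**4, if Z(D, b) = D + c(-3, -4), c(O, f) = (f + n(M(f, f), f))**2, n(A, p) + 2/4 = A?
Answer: 500246412961/65536 ≈ 7.6332e+6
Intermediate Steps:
M(d, o) = 5/d + d/4 (M(d, o) = d*(1/4) + 5/d = d/4 + 5/d = 5/d + d/4)
n(A, p) = -1/2 + A
c(O, f) = (-1/2 + 5/f + 5*f/4)**2 (c(O, f) = (f + (-1/2 + (5/f + f/4)))**2 = (f + (-1/2 + 5/f + f/4))**2 = (-1/2 + 5/f + 5*f/4)**2)
Z(D, b) = 729/16 + D (Z(D, b) = D + (1/16)*(20 - 4*(-2 + 5*(-4)))**2/(-4)**2 = D + (1/16)*(1/16)*(20 - 4*(-2 - 20))**2 = D + (1/16)*(1/16)*(20 - 4*(-22))**2 = D + (1/16)*(1/16)*(20 + 88)**2 = D + (1/16)*(1/16)*108**2 = D + (1/16)*(1/16)*11664 = D + 729/16 = 729/16 + D)
Z(7, z)**4 = (729/16 + 7)**4 = (841/16)**4 = 500246412961/65536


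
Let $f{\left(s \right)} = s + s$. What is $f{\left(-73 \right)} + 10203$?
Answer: $10057$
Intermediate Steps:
$f{\left(s \right)} = 2 s$
$f{\left(-73 \right)} + 10203 = 2 \left(-73\right) + 10203 = -146 + 10203 = 10057$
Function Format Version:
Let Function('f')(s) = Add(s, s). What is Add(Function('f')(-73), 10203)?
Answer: 10057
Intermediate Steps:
Function('f')(s) = Mul(2, s)
Add(Function('f')(-73), 10203) = Add(Mul(2, -73), 10203) = Add(-146, 10203) = 10057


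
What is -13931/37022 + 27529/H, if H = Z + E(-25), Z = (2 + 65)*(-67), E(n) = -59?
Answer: -541268413/84188028 ≈ -6.4293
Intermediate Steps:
Z = -4489 (Z = 67*(-67) = -4489)
H = -4548 (H = -4489 - 59 = -4548)
-13931/37022 + 27529/H = -13931/37022 + 27529/(-4548) = -13931*1/37022 + 27529*(-1/4548) = -13931/37022 - 27529/4548 = -541268413/84188028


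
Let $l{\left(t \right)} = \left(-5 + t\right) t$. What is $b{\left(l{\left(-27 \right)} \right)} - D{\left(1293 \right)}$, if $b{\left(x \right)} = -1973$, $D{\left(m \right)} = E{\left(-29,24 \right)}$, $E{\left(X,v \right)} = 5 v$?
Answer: $-2093$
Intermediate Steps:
$l{\left(t \right)} = t \left(-5 + t\right)$
$D{\left(m \right)} = 120$ ($D{\left(m \right)} = 5 \cdot 24 = 120$)
$b{\left(l{\left(-27 \right)} \right)} - D{\left(1293 \right)} = -1973 - 120 = -2093$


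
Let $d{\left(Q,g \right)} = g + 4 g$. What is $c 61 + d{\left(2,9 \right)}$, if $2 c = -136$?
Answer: $-4103$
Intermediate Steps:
$d{\left(Q,g \right)} = 5 g$
$c = -68$ ($c = \frac{1}{2} \left(-136\right) = -68$)
$c 61 + d{\left(2,9 \right)} = \left(-68\right) 61 + 5 \cdot 9 = -4148 + 45 = -4103$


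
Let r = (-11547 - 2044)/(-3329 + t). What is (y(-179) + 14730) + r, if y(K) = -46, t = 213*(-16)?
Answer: 98939699/6737 ≈ 14686.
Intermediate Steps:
t = -3408
r = 13591/6737 (r = (-11547 - 2044)/(-3329 - 3408) = -13591/(-6737) = -13591*(-1/6737) = 13591/6737 ≈ 2.0174)
(y(-179) + 14730) + r = (-46 + 14730) + 13591/6737 = 14684 + 13591/6737 = 98939699/6737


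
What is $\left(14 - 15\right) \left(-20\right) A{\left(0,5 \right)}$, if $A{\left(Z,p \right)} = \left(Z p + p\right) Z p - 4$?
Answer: $-80$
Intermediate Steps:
$A{\left(Z,p \right)} = -4 + Z p \left(p + Z p\right)$ ($A{\left(Z,p \right)} = \left(p + Z p\right) Z p - 4 = Z \left(p + Z p\right) p - 4 = Z p \left(p + Z p\right) - 4 = -4 + Z p \left(p + Z p\right)$)
$\left(14 - 15\right) \left(-20\right) A{\left(0,5 \right)} = \left(14 - 15\right) \left(-20\right) \left(-4 + 0 \cdot 5^{2} + 0^{2} \cdot 5^{2}\right) = \left(14 - 15\right) \left(-20\right) \left(-4 + 0 \cdot 25 + 0 \cdot 25\right) = \left(-1\right) \left(-20\right) \left(-4 + 0 + 0\right) = 20 \left(-4\right) = -80$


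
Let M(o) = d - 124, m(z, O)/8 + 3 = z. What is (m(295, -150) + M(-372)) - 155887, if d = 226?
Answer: -153449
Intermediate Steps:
m(z, O) = -24 + 8*z
M(o) = 102 (M(o) = 226 - 124 = 102)
(m(295, -150) + M(-372)) - 155887 = ((-24 + 8*295) + 102) - 155887 = ((-24 + 2360) + 102) - 155887 = (2336 + 102) - 155887 = 2438 - 155887 = -153449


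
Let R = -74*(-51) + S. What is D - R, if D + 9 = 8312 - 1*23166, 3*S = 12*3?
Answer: -18649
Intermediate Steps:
S = 12 (S = (12*3)/3 = (⅓)*36 = 12)
D = -14863 (D = -9 + (8312 - 1*23166) = -9 + (8312 - 23166) = -9 - 14854 = -14863)
R = 3786 (R = -74*(-51) + 12 = 3774 + 12 = 3786)
D - R = -14863 - 1*3786 = -14863 - 3786 = -18649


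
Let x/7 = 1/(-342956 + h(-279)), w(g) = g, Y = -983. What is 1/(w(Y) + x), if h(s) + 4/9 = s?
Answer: -3089119/3036604040 ≈ -0.0010173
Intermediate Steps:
h(s) = -4/9 + s
x = -63/3089119 (x = 7/(-342956 + (-4/9 - 279)) = 7/(-342956 - 2515/9) = 7/(-3089119/9) = 7*(-9/3089119) = -63/3089119 ≈ -2.0394e-5)
1/(w(Y) + x) = 1/(-983 - 63/3089119) = 1/(-3036604040/3089119) = -3089119/3036604040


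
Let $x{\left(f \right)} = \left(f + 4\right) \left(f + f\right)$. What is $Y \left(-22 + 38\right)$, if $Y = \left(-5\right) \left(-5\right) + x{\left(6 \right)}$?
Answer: $2320$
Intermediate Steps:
$x{\left(f \right)} = 2 f \left(4 + f\right)$ ($x{\left(f \right)} = \left(4 + f\right) 2 f = 2 f \left(4 + f\right)$)
$Y = 145$ ($Y = \left(-5\right) \left(-5\right) + 2 \cdot 6 \left(4 + 6\right) = 25 + 2 \cdot 6 \cdot 10 = 25 + 120 = 145$)
$Y \left(-22 + 38\right) = 145 \left(-22 + 38\right) = 145 \cdot 16 = 2320$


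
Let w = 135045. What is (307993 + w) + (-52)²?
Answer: 445742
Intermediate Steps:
(307993 + w) + (-52)² = (307993 + 135045) + (-52)² = 443038 + 2704 = 445742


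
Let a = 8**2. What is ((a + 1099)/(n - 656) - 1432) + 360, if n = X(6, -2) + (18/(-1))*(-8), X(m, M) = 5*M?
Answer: -560747/522 ≈ -1074.2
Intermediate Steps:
n = 134 (n = 5*(-2) + (18/(-1))*(-8) = -10 + (18*(-1))*(-8) = -10 - 18*(-8) = -10 + 144 = 134)
a = 64
((a + 1099)/(n - 656) - 1432) + 360 = ((64 + 1099)/(134 - 656) - 1432) + 360 = (1163/(-522) - 1432) + 360 = (1163*(-1/522) - 1432) + 360 = (-1163/522 - 1432) + 360 = -748667/522 + 360 = -560747/522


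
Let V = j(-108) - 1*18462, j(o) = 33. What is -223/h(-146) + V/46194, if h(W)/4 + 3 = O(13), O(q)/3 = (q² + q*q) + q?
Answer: -14617177/32335800 ≈ -0.45204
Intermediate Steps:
O(q) = 3*q + 6*q² (O(q) = 3*((q² + q*q) + q) = 3*((q² + q²) + q) = 3*(2*q² + q) = 3*(q + 2*q²) = 3*q + 6*q²)
h(W) = 4200 (h(W) = -12 + 4*(3*13*(1 + 2*13)) = -12 + 4*(3*13*(1 + 26)) = -12 + 4*(3*13*27) = -12 + 4*1053 = -12 + 4212 = 4200)
V = -18429 (V = 33 - 1*18462 = 33 - 18462 = -18429)
-223/h(-146) + V/46194 = -223/4200 - 18429/46194 = -223*1/4200 - 18429*1/46194 = -223/4200 - 6143/15398 = -14617177/32335800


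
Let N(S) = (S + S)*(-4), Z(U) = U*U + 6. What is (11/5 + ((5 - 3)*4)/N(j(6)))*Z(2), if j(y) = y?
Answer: 61/3 ≈ 20.333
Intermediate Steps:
Z(U) = 6 + U**2 (Z(U) = U**2 + 6 = 6 + U**2)
N(S) = -8*S (N(S) = (2*S)*(-4) = -8*S)
(11/5 + ((5 - 3)*4)/N(j(6)))*Z(2) = (11/5 + ((5 - 3)*4)/((-8*6)))*(6 + 2**2) = (11*(1/5) + (2*4)/(-48))*(6 + 4) = (11/5 + 8*(-1/48))*10 = (11/5 - 1/6)*10 = (61/30)*10 = 61/3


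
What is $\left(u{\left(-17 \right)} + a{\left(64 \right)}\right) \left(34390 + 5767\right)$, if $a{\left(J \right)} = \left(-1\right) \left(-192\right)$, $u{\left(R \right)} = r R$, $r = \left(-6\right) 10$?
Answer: $48670284$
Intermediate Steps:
$r = -60$
$u{\left(R \right)} = - 60 R$
$a{\left(J \right)} = 192$
$\left(u{\left(-17 \right)} + a{\left(64 \right)}\right) \left(34390 + 5767\right) = \left(\left(-60\right) \left(-17\right) + 192\right) \left(34390 + 5767\right) = \left(1020 + 192\right) 40157 = 1212 \cdot 40157 = 48670284$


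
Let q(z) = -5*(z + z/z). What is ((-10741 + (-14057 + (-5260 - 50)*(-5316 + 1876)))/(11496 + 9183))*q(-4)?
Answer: 91208010/6893 ≈ 13232.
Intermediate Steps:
q(z) = -5 - 5*z (q(z) = -5*(z + 1) = -5*(1 + z) = -5 - 5*z)
((-10741 + (-14057 + (-5260 - 50)*(-5316 + 1876)))/(11496 + 9183))*q(-4) = ((-10741 + (-14057 + (-5260 - 50)*(-5316 + 1876)))/(11496 + 9183))*(-5 - 5*(-4)) = ((-10741 + (-14057 - 5310*(-3440)))/20679)*(-5 + 20) = ((-10741 + (-14057 + 18266400))*(1/20679))*15 = ((-10741 + 18252343)*(1/20679))*15 = (18241602*(1/20679))*15 = (6080534/6893)*15 = 91208010/6893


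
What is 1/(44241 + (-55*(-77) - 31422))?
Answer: 1/17054 ≈ 5.8637e-5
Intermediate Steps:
1/(44241 + (-55*(-77) - 31422)) = 1/(44241 + (4235 - 31422)) = 1/(44241 - 27187) = 1/17054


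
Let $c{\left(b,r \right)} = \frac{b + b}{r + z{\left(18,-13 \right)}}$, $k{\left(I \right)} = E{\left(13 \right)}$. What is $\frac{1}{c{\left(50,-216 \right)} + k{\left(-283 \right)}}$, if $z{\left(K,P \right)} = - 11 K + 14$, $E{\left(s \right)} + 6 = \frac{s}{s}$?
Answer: $- \frac{4}{21} \approx -0.19048$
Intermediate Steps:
$E{\left(s \right)} = -5$ ($E{\left(s \right)} = -6 + \frac{s}{s} = -6 + 1 = -5$)
$k{\left(I \right)} = -5$
$z{\left(K,P \right)} = 14 - 11 K$
$c{\left(b,r \right)} = \frac{2 b}{-184 + r}$ ($c{\left(b,r \right)} = \frac{b + b}{r + \left(14 - 198\right)} = \frac{2 b}{r + \left(14 - 198\right)} = \frac{2 b}{r - 184} = \frac{2 b}{-184 + r}$)
$\frac{1}{c{\left(50,-216 \right)} + k{\left(-283 \right)}} = \frac{1}{2 \cdot 50 \frac{1}{-184 - 216} - 5} = \frac{1}{2 \cdot 50 \frac{1}{-400} - 5} = \frac{1}{2 \cdot 50 \left(- \frac{1}{400}\right) - 5} = \frac{1}{- \frac{1}{4} - 5} = \frac{1}{- \frac{21}{4}} = - \frac{4}{21}$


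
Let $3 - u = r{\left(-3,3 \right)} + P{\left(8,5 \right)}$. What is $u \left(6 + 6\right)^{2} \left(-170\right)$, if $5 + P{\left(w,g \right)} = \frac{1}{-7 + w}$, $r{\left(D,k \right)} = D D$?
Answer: $48960$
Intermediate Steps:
$r{\left(D,k \right)} = D^{2}$
$P{\left(w,g \right)} = -5 + \frac{1}{-7 + w}$
$u = -2$ ($u = 3 - \left(\left(-3\right)^{2} + \frac{36 - 40}{-7 + 8}\right) = 3 - \left(9 + \frac{36 - 40}{1}\right) = 3 - \left(9 + 1 \left(-4\right)\right) = 3 - \left(9 - 4\right) = 3 - 5 = -2$)
$u \left(6 + 6\right)^{2} \left(-170\right) = - 2 \left(6 + 6\right)^{2} \left(-170\right) = - 2 \cdot 12^{2} \left(-170\right) = \left(-2\right) 144 \left(-170\right) = \left(-288\right) \left(-170\right) = 48960$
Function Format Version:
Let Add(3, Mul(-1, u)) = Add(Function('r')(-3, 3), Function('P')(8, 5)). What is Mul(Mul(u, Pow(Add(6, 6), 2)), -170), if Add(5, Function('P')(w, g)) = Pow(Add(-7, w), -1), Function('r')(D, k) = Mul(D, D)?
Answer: 48960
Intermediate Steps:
Function('r')(D, k) = Pow(D, 2)
Function('P')(w, g) = Add(-5, Pow(Add(-7, w), -1))
u = -2 (u = Add(3, Mul(-1, Add(Pow(-3, 2), Mul(Pow(Add(-7, 8), -1), Add(36, Mul(-5, 8)))))) = Add(3, Mul(-1, Add(9, Mul(Pow(1, -1), Add(36, -40))))) = Add(3, Mul(-1, Add(9, Mul(1, -4)))) = Add(3, Mul(-1, Add(9, -4))) = Add(3, Mul(-1, 5)) = Add(3, -5) = -2)
Mul(Mul(u, Pow(Add(6, 6), 2)), -170) = Mul(Mul(-2, Pow(Add(6, 6), 2)), -170) = Mul(Mul(-2, Pow(12, 2)), -170) = Mul(Mul(-2, 144), -170) = Mul(-288, -170) = 48960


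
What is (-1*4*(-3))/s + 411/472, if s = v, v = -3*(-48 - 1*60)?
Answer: 11569/12744 ≈ 0.90780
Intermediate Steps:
v = 324 (v = -3*(-48 - 60) = -3*(-108) = 324)
s = 324
(-1*4*(-3))/s + 411/472 = (-1*4*(-3))/324 + 411/472 = -4*(-3)*(1/324) + 411*(1/472) = 12*(1/324) + 411/472 = 1/27 + 411/472 = 11569/12744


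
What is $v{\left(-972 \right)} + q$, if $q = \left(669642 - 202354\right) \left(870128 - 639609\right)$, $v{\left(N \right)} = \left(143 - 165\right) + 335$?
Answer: $107718762785$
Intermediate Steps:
$v{\left(N \right)} = 313$ ($v{\left(N \right)} = -22 + 335 = 313$)
$q = 107718762472$ ($q = 467288 \cdot 230519 = 107718762472$)
$v{\left(-972 \right)} + q = 313 + 107718762472 = 107718762785$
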